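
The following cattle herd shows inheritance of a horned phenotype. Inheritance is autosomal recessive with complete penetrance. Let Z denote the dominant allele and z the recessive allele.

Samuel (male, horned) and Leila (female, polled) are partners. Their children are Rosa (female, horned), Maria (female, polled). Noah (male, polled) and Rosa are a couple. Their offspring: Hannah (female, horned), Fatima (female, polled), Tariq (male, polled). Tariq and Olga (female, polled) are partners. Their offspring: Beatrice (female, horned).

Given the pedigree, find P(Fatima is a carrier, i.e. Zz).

Fatima is polled so carries Z and received z from Rosa (zz), so Fatima is Zz, giving P(Zz) = 1.

1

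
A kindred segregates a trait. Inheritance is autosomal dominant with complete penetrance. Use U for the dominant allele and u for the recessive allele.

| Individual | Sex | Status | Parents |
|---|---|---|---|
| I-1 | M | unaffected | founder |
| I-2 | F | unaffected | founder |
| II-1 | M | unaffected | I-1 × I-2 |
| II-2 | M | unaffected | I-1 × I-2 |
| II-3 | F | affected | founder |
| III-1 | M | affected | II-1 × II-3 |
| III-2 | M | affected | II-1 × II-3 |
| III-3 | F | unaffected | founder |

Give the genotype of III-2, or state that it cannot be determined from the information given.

Uu

From phenotype alone, III-2 is UU or Uu.
III-2 is affected so carries U and received u from II-1 (uu), so III-2 is Uu.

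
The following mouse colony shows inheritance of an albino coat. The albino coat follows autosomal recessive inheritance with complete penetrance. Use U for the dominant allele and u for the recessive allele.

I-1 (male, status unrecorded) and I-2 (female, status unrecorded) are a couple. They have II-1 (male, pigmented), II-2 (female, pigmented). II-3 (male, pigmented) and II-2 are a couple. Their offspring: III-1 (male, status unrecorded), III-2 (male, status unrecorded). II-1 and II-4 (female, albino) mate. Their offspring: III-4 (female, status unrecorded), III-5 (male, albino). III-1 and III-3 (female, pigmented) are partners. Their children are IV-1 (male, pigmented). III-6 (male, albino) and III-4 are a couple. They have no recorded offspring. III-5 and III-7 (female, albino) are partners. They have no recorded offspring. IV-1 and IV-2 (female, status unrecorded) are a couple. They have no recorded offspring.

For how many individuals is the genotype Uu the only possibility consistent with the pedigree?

1

Obligate heterozygotes: II-1 is pigmented so carries U and passed u to III-5 (uu), so II-1 is Uu.
Every other individual is either homozygous by phenotype or has at least one consistent homozygous assignment, so the count is 1.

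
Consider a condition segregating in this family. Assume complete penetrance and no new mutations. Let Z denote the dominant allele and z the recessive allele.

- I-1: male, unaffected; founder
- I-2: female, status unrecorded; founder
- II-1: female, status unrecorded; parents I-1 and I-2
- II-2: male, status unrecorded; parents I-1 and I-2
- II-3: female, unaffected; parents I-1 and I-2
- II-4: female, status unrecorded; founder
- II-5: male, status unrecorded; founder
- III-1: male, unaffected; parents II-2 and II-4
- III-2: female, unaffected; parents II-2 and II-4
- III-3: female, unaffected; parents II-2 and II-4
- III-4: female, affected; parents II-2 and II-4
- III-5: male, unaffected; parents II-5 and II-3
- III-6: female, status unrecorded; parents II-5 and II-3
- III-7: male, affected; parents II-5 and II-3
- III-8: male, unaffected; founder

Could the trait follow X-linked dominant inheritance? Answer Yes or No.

Under X-linked dominant, III-7 (affected, male) cannot arise from II-5 (unrecorded) × II-3 (unaffected).

No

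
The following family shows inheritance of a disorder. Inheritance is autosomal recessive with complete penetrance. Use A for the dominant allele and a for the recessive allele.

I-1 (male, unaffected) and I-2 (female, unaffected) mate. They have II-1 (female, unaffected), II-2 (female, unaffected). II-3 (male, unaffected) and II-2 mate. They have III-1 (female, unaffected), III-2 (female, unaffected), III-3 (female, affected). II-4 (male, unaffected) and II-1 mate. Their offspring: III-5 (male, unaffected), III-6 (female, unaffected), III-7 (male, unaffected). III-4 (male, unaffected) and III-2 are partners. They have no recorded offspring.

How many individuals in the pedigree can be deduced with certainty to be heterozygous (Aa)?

2

Obligate heterozygotes: II-2 is unaffected so carries A and passed a to III-3 (aa), so II-2 is Aa; II-3 is unaffected so carries A and passed a to III-3 (aa), so II-3 is Aa.
Every other individual is either homozygous by phenotype or has at least one consistent homozygous assignment, so the count is 2.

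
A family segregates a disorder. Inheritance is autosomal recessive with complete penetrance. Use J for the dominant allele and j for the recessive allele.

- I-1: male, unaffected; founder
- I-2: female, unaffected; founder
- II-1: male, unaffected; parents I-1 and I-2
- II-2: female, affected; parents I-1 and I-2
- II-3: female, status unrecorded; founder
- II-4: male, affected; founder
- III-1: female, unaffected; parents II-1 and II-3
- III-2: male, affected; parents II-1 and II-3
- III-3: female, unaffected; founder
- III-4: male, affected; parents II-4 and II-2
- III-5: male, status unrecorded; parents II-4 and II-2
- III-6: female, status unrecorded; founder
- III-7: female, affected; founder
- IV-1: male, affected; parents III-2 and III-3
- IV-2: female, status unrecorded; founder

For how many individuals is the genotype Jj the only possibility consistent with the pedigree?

Obligate heterozygotes: I-1 is unaffected so carries J and passed j to II-2 (jj), so I-1 is Jj; I-2 is unaffected so carries J and passed j to II-2 (jj), so I-2 is Jj; II-1 is unaffected so carries J and passed j to III-2 (jj), so II-1 is Jj; III-3 is unaffected so carries J and passed j to IV-1 (jj), so III-3 is Jj.
Every other individual is either homozygous by phenotype or has at least one consistent homozygous assignment, so the count is 4.

4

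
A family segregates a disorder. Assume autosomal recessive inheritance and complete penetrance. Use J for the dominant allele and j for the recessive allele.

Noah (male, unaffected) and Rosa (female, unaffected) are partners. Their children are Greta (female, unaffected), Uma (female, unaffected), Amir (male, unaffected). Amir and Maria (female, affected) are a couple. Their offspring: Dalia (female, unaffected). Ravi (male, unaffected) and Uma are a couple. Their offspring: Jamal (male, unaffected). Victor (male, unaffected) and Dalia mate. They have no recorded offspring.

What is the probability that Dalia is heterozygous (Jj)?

Dalia is unaffected so carries J and received j from Maria (jj), so Dalia is Jj, giving P(Jj) = 1.

1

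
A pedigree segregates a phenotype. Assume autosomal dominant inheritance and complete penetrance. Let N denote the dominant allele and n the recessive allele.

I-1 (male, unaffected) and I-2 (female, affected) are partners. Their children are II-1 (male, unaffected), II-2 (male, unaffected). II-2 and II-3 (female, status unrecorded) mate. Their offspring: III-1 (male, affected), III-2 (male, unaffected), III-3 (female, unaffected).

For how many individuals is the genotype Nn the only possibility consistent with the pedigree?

3

Obligate heterozygotes: I-2 is affected so carries N and passed n to II-1 (nn), so I-2 is Nn; II-3 passed N to III-1 (Nn, whose n came from II-2) and passed n to III-2 (nn), so II-3 is Nn; III-1 is affected so carries N and received n from II-2 (nn), so III-1 is Nn.
Every other individual is either homozygous by phenotype or has at least one consistent homozygous assignment, so the count is 3.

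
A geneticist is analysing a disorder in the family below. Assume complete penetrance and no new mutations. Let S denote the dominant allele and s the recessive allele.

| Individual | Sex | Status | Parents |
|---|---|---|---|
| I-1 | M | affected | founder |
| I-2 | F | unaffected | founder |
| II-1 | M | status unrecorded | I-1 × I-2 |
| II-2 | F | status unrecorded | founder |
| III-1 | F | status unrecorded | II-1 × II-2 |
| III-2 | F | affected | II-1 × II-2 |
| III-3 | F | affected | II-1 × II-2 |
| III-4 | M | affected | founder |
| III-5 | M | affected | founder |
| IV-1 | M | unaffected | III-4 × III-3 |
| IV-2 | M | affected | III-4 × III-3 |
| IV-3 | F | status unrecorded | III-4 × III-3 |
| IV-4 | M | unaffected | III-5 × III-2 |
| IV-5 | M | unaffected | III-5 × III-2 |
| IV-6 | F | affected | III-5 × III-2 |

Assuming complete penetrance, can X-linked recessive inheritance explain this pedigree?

Under X-linked recessive, IV-1 (unaffected, male) cannot arise from III-4 (affected) × III-3 (affected).

No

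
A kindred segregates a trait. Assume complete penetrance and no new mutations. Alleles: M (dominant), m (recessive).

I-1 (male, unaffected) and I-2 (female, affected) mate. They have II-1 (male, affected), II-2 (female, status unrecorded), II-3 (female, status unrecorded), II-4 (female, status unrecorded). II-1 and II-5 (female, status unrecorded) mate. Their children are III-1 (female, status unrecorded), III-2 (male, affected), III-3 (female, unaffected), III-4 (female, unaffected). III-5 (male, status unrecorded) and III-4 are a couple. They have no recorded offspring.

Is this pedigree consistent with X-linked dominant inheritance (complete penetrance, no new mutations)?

Under X-linked dominant, III-3 (unaffected, female) cannot arise from II-1 (affected) × II-5 (unrecorded).

No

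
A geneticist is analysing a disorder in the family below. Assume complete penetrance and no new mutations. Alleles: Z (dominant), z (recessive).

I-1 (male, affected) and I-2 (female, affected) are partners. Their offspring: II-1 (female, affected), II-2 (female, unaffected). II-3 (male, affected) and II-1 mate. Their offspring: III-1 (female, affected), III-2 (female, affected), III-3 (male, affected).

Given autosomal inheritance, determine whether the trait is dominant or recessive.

dominant

I-1 and I-2 are both affected yet have an unaffected child II-2. Under a recessive model two affected parents are homozygous and every child would be affected, so the trait cannot be recessive.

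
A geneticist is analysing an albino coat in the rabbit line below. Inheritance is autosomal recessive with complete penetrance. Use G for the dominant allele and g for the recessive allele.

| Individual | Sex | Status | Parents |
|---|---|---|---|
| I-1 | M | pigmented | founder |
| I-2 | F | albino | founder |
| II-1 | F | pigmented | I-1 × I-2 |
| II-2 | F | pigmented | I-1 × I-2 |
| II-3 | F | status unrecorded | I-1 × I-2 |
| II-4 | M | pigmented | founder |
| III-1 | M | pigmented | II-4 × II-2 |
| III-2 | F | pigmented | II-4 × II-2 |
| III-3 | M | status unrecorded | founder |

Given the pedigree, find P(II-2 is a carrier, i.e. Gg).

II-2 is pigmented so carries G and received g from I-2 (gg), so II-2 is Gg, giving P(Gg) = 1.

1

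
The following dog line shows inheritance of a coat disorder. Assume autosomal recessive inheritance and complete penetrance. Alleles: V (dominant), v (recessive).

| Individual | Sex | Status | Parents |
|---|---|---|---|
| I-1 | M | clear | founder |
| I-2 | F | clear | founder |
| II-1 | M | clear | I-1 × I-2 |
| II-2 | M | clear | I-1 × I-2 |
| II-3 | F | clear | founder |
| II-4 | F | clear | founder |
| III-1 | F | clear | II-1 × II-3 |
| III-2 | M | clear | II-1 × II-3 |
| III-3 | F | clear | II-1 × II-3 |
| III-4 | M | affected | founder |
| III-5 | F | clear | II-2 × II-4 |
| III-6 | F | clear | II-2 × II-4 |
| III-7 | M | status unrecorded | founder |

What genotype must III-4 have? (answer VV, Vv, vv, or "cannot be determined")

vv

III-4 is affected, so III-4 is vv.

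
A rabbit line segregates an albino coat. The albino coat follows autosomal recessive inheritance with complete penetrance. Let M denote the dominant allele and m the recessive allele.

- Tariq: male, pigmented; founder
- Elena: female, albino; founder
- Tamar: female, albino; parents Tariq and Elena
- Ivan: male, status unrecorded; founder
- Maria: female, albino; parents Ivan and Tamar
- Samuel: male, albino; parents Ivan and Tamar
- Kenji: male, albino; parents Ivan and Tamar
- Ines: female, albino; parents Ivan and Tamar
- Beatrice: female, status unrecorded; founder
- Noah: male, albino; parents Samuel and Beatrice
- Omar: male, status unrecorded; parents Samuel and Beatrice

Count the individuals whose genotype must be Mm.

1

Obligate heterozygotes: Tariq is pigmented so carries M and passed m to Tamar (mm), so Tariq is Mm.
Every other individual is either homozygous by phenotype or has at least one consistent homozygous assignment, so the count is 1.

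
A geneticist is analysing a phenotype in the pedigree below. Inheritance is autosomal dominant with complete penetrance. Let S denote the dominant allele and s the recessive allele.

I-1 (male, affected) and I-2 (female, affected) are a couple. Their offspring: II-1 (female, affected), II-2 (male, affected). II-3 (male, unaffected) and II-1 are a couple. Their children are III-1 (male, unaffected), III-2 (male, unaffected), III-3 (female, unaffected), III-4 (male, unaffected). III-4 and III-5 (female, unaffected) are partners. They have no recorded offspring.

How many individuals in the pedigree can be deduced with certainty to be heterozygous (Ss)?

1

Obligate heterozygotes: II-1 is affected so carries S and passed s to III-1 (ss), so II-1 is Ss.
Every other individual is either homozygous by phenotype or has at least one consistent homozygous assignment, so the count is 1.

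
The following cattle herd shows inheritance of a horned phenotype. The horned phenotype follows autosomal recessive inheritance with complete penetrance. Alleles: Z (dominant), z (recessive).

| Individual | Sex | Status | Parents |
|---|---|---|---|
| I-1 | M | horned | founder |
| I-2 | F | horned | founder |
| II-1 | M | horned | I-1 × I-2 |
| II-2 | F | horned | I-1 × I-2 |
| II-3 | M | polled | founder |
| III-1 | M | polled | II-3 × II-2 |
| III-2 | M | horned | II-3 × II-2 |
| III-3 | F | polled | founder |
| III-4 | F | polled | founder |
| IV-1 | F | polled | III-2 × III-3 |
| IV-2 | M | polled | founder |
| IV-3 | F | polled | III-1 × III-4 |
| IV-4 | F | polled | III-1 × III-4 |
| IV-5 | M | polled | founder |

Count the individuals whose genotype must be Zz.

3

Obligate heterozygotes: II-3 is polled so carries Z and passed z to III-2 (zz), so II-3 is Zz; III-1 is polled so carries Z and received z from II-2 (zz), so III-1 is Zz; IV-1 is polled so carries Z and received z from III-2 (zz), so IV-1 is Zz.
Every other individual is either homozygous by phenotype or has at least one consistent homozygous assignment, so the count is 3.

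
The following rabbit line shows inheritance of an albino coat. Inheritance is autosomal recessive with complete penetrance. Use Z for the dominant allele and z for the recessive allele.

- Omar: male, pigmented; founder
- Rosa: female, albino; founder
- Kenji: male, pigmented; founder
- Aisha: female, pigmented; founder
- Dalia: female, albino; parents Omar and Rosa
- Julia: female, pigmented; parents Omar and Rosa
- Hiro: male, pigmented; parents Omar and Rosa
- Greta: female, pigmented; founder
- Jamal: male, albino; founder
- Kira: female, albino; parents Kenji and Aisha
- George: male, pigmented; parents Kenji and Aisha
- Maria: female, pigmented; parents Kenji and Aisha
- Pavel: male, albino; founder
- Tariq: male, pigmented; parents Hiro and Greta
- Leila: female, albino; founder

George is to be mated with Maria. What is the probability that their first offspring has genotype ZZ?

Kenji is pigmented so carries Z and passed z to Kira (zz), so Kenji is Zz.
Aisha is pigmented so carries Z and passed z to Kira (zz), so Aisha is Zz.
George is a pigmented offspring of Kenji (Zz) × Aisha (Zz), whose cross gives 1/4 ZZ : 1/2 Zz : 1/4 zz; conditioning on being pigmented, George is ZZ with probability 1/3, Zz with probability 2/3.
Maria is a pigmented offspring of Kenji (Zz) × Aisha (Zz), whose cross gives 1/4 ZZ : 1/2 Zz : 1/4 zz; conditioning on being pigmented, Maria is ZZ with probability 1/3, Zz with probability 2/3.
Summing over parental genotype combinations, P(offspring has genotype ZZ) = 1/9·1 + 2/9·1/2 + 2/9·1/2 + 4/9·1/4 = 4/9.

4/9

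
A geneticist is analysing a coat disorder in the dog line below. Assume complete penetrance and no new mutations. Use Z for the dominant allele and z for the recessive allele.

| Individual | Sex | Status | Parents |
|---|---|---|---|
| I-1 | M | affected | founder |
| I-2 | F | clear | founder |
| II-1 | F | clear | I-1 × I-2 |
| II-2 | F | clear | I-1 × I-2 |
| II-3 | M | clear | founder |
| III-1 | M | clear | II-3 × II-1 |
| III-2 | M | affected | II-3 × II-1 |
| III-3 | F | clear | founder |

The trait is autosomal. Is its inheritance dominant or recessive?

II-3 and II-1 are both clear yet have an affected child III-2. Under dominance, an affected child requires at least one affected parent, so the trait cannot be dominant.

recessive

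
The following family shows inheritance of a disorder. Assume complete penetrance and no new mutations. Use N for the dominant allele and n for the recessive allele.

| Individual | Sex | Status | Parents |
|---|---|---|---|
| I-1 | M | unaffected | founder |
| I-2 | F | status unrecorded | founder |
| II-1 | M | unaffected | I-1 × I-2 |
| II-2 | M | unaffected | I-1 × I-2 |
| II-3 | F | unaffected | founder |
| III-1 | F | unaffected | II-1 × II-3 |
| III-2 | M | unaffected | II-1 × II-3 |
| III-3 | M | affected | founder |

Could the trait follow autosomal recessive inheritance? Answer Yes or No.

Yes

A consistent assignment under autosomal recessive exists: I-1 NN, I-2 NN, II-1 NN, II-2 NN, II-3 NN, III-1 NN, III-2 NN, III-3 nn.
In this assignment every recorded phenotype matches its genotype and every non-founder's genotype is obtainable from its parents' genotypes, so the pedigree is consistent.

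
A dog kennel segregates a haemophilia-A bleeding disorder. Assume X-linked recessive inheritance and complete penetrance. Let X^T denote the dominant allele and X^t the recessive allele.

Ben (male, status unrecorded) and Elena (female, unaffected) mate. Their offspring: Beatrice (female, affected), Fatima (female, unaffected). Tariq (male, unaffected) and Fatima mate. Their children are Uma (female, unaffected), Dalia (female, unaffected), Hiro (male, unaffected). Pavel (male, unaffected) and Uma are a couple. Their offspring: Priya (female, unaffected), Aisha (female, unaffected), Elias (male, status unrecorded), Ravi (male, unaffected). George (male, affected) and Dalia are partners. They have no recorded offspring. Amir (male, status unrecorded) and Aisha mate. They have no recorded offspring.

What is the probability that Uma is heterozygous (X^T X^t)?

1/3

Tariq is unaffected, so Tariq is X^T Y.
Fatima is unaffected so carries T and received t from Ben (X^t Y), so Fatima is X^T X^t.
Their cross gives offspring ratios 1/2 X^T X^T : 1/2 X^T X^t. Conditioning on Uma being unaffected, P(X^T X^t) = 1/2 / 1 = 1/2 before taking Uma's own offspring into account.
Pavel is unaffected, so Pavel is X^T Y.
Now use Uma's offspring. Probability of each recorded status — unaffected son Ravi: 1/2 if Uma is X^T X^t, 1 if X^T X^T. (Priya, Aisha, Elias: equally likely either way, so uninformative.)
Bayes: P(X^T X^t) = 1/2·1/2 / (1/2·1/2 + 1/2·1) = 1/3.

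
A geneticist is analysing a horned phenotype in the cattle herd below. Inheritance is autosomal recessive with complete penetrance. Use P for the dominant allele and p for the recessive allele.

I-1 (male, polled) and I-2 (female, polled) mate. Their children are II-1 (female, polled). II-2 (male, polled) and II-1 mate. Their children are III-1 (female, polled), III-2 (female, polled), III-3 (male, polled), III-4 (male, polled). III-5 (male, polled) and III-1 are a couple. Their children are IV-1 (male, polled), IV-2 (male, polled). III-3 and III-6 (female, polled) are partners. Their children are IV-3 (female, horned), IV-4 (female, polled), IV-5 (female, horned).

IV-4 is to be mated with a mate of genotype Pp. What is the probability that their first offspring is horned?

III-3 is polled so carries P and passed p to IV-3 (pp), so III-3 is Pp.
III-6 is polled so carries P and passed p to IV-3 (pp), so III-6 is Pp.
IV-4 is a polled offspring of III-3 (Pp) × III-6 (Pp), whose cross gives 1/4 PP : 1/2 Pp : 1/4 pp; conditioning on being polled, IV-4 is PP with probability 1/3, Pp with probability 2/3.
Summing over parental genotype combinations, P(offspring is horned) = 2/3·1/4 = 1/6.

1/6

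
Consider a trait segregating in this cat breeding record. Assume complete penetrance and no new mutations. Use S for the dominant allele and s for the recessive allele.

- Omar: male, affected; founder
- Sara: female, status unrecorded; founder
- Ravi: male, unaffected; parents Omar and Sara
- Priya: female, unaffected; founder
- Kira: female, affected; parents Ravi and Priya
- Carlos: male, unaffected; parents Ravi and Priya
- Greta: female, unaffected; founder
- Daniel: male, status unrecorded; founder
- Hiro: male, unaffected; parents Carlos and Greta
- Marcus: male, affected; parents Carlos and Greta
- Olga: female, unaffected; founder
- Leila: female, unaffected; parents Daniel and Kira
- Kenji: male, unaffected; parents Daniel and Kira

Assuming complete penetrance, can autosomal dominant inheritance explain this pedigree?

No

Under autosomal dominant, Kira (affected, female) cannot arise from Ravi (unaffected) × Priya (unaffected).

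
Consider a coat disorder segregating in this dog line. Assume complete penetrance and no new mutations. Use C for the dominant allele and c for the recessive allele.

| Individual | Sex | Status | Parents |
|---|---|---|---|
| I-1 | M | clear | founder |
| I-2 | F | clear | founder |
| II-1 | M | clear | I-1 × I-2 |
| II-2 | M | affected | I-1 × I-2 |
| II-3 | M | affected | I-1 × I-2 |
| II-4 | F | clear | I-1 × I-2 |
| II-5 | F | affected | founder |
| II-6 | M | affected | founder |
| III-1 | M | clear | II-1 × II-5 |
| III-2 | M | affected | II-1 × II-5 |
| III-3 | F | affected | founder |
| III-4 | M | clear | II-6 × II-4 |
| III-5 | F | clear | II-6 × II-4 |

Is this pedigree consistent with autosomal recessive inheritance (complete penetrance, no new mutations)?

A consistent assignment under autosomal recessive exists: I-1 Cc, I-2 Cc, II-1 Cc, II-2 cc, II-3 cc, II-4 CC, II-5 cc, II-6 cc, III-1 Cc, III-2 cc, III-3 cc, III-4 Cc, III-5 Cc.
In this assignment every recorded phenotype matches its genotype and every non-founder's genotype is obtainable from its parents' genotypes, so the pedigree is consistent.

Yes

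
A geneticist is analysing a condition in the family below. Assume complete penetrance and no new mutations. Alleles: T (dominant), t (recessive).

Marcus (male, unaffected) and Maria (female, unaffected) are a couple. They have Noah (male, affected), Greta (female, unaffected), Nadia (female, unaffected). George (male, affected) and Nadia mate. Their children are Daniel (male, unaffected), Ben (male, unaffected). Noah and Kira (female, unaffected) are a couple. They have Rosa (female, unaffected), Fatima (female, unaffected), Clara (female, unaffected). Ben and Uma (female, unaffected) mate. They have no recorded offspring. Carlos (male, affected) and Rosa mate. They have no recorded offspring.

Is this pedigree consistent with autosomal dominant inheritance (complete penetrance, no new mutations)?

Under autosomal dominant, Noah (affected, male) cannot arise from Marcus (unaffected) × Maria (unaffected).

No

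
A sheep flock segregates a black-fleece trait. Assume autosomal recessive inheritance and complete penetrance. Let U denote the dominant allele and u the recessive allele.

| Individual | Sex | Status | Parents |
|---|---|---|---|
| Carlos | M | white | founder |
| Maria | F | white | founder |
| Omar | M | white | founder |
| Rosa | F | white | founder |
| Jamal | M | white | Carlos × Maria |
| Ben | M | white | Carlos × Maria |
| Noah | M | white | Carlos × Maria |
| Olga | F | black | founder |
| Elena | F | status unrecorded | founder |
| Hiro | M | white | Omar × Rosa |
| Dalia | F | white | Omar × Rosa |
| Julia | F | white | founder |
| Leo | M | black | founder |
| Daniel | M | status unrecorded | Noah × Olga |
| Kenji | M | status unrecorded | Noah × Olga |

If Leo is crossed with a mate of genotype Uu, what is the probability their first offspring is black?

1/2

Leo is black, so Leo is uu.
The cross gives 1/2 Uu : 1/2 uu, so P(offspring is black) = 1/2.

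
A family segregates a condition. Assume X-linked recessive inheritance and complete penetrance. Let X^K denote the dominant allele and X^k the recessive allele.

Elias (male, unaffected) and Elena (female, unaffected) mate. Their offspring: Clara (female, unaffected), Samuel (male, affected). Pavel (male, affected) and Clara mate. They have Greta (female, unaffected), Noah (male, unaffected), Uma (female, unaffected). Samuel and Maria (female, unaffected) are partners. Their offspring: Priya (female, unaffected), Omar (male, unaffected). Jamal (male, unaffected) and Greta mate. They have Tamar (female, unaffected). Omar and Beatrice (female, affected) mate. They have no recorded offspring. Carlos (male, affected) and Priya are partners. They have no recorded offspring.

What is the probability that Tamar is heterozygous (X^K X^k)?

Jamal is unaffected, so Jamal is X^K Y.
Greta is unaffected so carries K and received k from Pavel (X^k Y), so Greta is X^K X^k.
Their cross gives offspring ratios 1/2 X^K X^K : 1/2 X^K X^k. Conditioning on Tamar being unaffected, P(X^K X^k) = 1/2 / 1 = 1/2.

1/2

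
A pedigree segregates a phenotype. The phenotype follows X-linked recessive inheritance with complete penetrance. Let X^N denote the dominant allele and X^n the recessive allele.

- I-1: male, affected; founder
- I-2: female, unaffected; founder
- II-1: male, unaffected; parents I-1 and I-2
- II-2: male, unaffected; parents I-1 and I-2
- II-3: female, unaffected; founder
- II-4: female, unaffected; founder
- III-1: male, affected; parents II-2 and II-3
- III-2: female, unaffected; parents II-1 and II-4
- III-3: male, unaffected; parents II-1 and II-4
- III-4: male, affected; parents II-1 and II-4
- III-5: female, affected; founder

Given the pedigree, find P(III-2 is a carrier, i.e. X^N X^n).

1/2

II-1 is unaffected, so II-1 is X^N Y.
II-4 is unaffected so carries N and passed n to III-4 (X^n Y), so II-4 is X^N X^n.
Their cross gives offspring ratios 1/2 X^N X^N : 1/2 X^N X^n. Conditioning on III-2 being unaffected, P(X^N X^n) = 1/2 / 1 = 1/2.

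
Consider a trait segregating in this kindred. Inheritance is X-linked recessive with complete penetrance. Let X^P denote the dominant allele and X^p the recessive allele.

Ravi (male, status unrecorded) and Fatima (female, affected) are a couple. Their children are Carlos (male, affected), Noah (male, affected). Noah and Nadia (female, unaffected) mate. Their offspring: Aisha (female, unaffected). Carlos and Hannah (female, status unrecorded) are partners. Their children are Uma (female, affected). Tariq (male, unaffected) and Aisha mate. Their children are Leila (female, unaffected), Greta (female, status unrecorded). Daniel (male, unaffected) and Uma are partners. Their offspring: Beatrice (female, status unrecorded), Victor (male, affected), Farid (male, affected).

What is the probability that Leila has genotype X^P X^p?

Tariq is unaffected, so Tariq is X^P Y.
Aisha is unaffected so carries P and received p from Noah (X^p Y), so Aisha is X^P X^p.
Their cross gives offspring ratios 1/2 X^P X^P : 1/2 X^P X^p. Conditioning on Leila being unaffected, P(X^P X^p) = 1/2 / 1 = 1/2.

1/2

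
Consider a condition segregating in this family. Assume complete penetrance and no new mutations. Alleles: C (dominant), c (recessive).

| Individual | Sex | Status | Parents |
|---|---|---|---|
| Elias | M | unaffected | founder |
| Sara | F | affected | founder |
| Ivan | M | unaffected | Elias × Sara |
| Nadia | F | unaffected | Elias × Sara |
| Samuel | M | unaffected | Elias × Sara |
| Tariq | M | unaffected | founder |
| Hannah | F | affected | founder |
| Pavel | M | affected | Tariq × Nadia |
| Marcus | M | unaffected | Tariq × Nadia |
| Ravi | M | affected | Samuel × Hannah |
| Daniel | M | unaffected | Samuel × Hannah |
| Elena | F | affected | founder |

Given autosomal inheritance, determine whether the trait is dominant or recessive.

recessive

Tariq and Nadia are both unaffected yet have an affected child Pavel. Under dominance, an affected child requires at least one affected parent, so the trait cannot be dominant.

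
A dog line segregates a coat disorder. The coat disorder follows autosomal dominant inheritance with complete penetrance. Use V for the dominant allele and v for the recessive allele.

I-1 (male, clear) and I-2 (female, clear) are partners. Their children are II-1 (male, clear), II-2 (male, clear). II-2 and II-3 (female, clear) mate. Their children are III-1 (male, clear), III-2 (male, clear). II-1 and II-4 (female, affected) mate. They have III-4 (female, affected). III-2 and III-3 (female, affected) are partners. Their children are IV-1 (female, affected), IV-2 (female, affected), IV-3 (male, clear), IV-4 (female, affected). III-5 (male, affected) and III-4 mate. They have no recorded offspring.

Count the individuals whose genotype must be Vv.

Obligate heterozygotes: III-3 is affected so carries V and passed v to IV-3 (vv), so III-3 is Vv; III-4 is affected so carries V and received v from II-1 (vv), so III-4 is Vv; IV-1 is affected so carries V and received v from III-2 (vv), so IV-1 is Vv; IV-2 is affected so carries V and received v from III-2 (vv), so IV-2 is Vv; IV-4 is affected so carries V and received v from III-2 (vv), so IV-4 is Vv.
Every other individual is either homozygous by phenotype or has at least one consistent homozygous assignment, so the count is 5.

5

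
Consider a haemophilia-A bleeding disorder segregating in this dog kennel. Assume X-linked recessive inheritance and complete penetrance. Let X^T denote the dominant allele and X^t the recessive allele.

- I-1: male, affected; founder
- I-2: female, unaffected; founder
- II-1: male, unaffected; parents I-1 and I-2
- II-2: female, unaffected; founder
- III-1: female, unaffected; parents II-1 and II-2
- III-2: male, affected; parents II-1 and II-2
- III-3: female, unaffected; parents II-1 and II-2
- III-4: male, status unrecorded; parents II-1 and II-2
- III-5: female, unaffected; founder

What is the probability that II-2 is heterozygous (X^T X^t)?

1

II-2 is unaffected so carries T and passed t to III-2 (X^t Y), so II-2 is X^T X^t, giving P(X^T X^t) = 1.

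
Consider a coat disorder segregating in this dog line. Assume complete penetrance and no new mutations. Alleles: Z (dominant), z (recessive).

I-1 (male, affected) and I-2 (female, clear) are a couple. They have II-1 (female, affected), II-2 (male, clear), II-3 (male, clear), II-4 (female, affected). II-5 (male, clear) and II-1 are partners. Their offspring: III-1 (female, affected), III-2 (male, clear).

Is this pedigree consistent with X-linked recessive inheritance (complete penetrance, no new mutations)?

No

Under X-linked recessive, III-1 (affected, female) cannot arise from II-5 (clear) × II-1 (affected).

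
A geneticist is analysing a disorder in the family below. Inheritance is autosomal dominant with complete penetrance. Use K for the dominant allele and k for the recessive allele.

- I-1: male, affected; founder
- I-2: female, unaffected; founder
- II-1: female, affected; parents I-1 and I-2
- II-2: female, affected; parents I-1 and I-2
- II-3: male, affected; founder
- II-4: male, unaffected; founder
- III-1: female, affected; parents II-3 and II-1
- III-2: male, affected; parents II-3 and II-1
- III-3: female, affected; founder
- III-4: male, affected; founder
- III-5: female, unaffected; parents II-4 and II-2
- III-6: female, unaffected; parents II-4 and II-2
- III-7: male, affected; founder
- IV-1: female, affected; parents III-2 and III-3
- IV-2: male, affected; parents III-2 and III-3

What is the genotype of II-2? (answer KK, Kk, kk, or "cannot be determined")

Kk

From phenotype alone, II-2 is KK or Kk.
II-2 is affected so carries K and received k from I-2 (kk), so II-2 is Kk.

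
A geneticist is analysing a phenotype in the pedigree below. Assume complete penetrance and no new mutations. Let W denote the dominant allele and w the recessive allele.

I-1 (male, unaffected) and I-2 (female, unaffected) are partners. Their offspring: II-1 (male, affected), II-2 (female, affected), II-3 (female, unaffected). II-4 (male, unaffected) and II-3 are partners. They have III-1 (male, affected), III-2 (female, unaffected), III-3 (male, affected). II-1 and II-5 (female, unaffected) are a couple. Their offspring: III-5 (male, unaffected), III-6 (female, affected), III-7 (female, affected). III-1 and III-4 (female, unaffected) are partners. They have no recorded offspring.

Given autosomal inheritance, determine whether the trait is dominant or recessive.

I-1 and I-2 are both unaffected yet have an affected child II-1. Under dominance, an affected child requires at least one affected parent, so the trait cannot be dominant.

recessive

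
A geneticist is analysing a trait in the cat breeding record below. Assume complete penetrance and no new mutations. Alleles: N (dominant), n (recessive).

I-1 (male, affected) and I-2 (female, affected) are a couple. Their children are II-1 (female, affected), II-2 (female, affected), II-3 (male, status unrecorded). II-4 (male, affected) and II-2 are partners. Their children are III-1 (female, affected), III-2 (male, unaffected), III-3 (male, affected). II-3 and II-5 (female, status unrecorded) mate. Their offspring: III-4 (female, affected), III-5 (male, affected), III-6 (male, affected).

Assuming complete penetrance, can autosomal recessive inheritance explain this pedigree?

Under autosomal recessive, III-2 (unaffected, male) cannot arise from II-4 (affected) × II-2 (affected).

No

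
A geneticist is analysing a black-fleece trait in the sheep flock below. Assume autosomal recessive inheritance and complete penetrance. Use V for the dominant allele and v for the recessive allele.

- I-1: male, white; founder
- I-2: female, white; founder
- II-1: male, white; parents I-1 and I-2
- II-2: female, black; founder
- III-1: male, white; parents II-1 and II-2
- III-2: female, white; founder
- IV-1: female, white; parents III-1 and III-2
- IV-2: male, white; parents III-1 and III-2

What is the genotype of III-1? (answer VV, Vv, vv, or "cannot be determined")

Vv

From phenotype alone, III-1 is VV or Vv.
III-1 is white so carries V and received v from II-2 (vv), so III-1 is Vv.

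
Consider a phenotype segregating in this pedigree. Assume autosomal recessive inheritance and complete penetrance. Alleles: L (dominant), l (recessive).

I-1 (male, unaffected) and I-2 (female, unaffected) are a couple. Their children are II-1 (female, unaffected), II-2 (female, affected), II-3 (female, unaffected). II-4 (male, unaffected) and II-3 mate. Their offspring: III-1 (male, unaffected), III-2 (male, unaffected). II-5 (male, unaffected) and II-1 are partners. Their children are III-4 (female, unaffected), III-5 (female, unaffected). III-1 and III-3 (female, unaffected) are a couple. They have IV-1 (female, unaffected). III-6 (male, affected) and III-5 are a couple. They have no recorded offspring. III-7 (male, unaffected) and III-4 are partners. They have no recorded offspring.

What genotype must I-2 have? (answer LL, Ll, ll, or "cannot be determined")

Ll

From phenotype alone, I-2 is LL or Ll.
I-2 is unaffected so carries L and passed l to II-2 (ll), so I-2 is Ll.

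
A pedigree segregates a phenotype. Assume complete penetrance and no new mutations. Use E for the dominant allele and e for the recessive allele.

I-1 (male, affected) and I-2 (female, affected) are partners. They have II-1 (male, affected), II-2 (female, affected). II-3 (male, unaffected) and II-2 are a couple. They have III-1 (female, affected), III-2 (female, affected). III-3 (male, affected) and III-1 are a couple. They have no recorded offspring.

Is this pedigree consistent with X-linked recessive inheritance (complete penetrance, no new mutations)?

Under X-linked recessive, III-1 (affected, female) cannot arise from II-3 (unaffected) × II-2 (affected).

No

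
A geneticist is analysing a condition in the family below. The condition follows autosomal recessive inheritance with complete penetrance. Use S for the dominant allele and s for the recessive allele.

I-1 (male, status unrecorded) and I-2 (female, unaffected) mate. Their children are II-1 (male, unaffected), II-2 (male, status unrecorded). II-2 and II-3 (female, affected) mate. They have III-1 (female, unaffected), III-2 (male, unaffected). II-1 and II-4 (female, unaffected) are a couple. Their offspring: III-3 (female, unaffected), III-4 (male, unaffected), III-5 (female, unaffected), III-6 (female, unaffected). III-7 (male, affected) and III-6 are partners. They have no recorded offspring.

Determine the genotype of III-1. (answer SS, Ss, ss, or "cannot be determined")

Ss

From phenotype alone, III-1 is SS or Ss.
III-1 is unaffected so carries S and received s from II-3 (ss), so III-1 is Ss.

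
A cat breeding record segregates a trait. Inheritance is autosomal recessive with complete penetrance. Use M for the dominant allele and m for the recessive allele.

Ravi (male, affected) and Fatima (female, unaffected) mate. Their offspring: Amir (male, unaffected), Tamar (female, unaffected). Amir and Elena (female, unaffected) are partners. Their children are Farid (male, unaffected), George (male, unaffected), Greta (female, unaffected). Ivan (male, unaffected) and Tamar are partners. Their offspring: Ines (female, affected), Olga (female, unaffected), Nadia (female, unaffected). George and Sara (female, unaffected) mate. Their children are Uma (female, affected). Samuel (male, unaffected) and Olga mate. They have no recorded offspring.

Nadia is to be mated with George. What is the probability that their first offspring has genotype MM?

1/3

Ivan is unaffected so carries M and passed m to Ines (mm), so Ivan is Mm.
Tamar is unaffected so carries M and received m from Ravi (mm), so Tamar is Mm.
Nadia is an unaffected offspring of Ivan (Mm) × Tamar (Mm), whose cross gives 1/4 MM : 1/2 Mm : 1/4 mm; conditioning on being unaffected, Nadia is MM with probability 1/3, Mm with probability 2/3.
George is unaffected so carries M and passed m to Uma (mm), so George is Mm.
Summing over parental genotype combinations, P(offspring has genotype MM) = 1/3·1/2 + 2/3·1/4 = 1/3.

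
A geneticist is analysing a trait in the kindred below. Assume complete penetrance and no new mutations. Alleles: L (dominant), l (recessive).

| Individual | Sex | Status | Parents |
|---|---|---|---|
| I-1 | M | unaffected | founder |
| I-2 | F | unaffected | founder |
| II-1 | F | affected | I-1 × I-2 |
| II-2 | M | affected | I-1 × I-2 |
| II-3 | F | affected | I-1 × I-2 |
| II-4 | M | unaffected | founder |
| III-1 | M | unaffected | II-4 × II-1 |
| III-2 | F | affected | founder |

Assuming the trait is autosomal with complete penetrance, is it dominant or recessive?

recessive

I-1 and I-2 are both unaffected yet have an affected child II-1. Under dominance, an affected child requires at least one affected parent, so the trait cannot be dominant.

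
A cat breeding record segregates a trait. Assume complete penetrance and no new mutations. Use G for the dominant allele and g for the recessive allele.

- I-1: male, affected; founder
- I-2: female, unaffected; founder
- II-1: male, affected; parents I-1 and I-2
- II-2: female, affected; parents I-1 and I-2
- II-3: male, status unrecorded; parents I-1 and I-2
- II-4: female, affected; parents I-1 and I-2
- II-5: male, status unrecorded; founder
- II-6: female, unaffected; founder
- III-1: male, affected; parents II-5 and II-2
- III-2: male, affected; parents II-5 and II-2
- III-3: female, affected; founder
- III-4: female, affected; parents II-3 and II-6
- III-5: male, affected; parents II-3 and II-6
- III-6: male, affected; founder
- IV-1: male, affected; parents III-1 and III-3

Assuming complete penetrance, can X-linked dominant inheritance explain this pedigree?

Under X-linked dominant, II-1 (affected, male) cannot arise from I-1 (affected) × I-2 (unaffected).

No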